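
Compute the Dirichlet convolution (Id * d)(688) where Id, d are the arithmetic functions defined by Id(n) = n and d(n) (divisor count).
(Id * d)(688) = 2565

Divisors of 688: [1, 2, 4, 8, 16, 43, 86, 172, 344, 688]. For each d | 688:
  d = 1: Id(1) · d(688/1) = 1 · 10 = 10
  d = 2: Id(2) · d(688/2) = 2 · 8 = 16
  d = 4: Id(4) · d(688/4) = 4 · 6 = 24
  d = 8: Id(8) · d(688/8) = 8 · 4 = 32
  d = 16: Id(16) · d(688/16) = 16 · 2 = 32
  d = 43: Id(43) · d(688/43) = 43 · 5 = 215
  d = 86: Id(86) · d(688/86) = 86 · 4 = 344
  d = 172: Id(172) · d(688/172) = 172 · 3 = 516
  d = 344: Id(344) · d(688/344) = 344 · 2 = 688
  d = 688: Id(688) · d(688/688) = 688 · 1 = 688
Summing: (Id * d)(688) = 10 + 16 + 24 + 32 + 32 + 215 + 344 + 516 + 688 + 688 = 2565.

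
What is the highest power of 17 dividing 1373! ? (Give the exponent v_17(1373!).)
v_17(1373!) = 84

Legendre's formula: v_p(n!) = Σ_{k ≥ 1} ⌊n / p^k⌋. For p = 17, n = 1373, the terms are:
  ⌊1373/17^1⌋ = ⌊1373/17⌋ = 80
  ⌊1373/17^2⌋ = ⌊1373/289⌋ = 4
(the next term ⌊1373/17^3⌋ = 0, terminating the sum). Summing: v_17(1373!) = 80 + 4 = 84.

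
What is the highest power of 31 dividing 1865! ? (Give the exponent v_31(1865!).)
v_31(1865!) = 61

Legendre's formula: v_p(n!) = Σ_{k ≥ 1} ⌊n / p^k⌋. For p = 31, n = 1865, the terms are:
  ⌊1865/31^1⌋ = ⌊1865/31⌋ = 60
  ⌊1865/31^2⌋ = ⌊1865/961⌋ = 1
(the next term ⌊1865/31^3⌋ = 0, terminating the sum). Summing: v_31(1865!) = 60 + 1 = 61.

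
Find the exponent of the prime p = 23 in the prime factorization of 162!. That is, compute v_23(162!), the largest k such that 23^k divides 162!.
v_23(162!) = 7

Legendre's formula: v_p(n!) = Σ_{k ≥ 1} ⌊n / p^k⌋. For p = 23, n = 162, the terms are:
  ⌊162/23^1⌋ = ⌊162/23⌋ = 7
(the next term ⌊162/23^2⌋ = 0, terminating the sum). Summing: v_23(162!) = 7 = 7.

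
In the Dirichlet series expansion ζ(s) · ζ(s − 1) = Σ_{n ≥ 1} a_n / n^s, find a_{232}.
σ(232) = 450

In the product (Σ m^0/m^s)(Σ k / k^s) = Σ (Σ_{d | n} d) / n^s, the coefficient of 1/n^s is σ(n) = Σ_{d | n} d. For n = 232, divisors are [1, 2, 4, 8, 29, 58, 116, 232]; summing: σ(232) = 450.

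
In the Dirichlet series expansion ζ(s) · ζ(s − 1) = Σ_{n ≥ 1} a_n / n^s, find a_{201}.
σ(201) = 272

In the product (Σ m^0/m^s)(Σ k / k^s) = Σ (Σ_{d | n} d) / n^s, the coefficient of 1/n^s is σ(n) = Σ_{d | n} d. For n = 201, divisors are [1, 3, 67, 201]; summing: σ(201) = 272.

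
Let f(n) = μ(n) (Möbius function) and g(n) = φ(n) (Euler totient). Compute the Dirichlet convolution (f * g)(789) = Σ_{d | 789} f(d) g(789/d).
(μ * φ)(789) = 261

Divisors of 789: [1, 3, 263, 789]. For each d | 789:
  d = 1: μ(1) · φ(789/1) = 1 · 524 = 524
  d = 3: μ(3) · φ(789/3) = -1 · 262 = -262
  d = 263: μ(263) · φ(789/263) = -1 · 2 = -2
  d = 789: μ(789) · φ(789/789) = 1 · 1 = 1
Summing: (μ * φ)(789) = 524 + -262 + -2 + 1 = 261.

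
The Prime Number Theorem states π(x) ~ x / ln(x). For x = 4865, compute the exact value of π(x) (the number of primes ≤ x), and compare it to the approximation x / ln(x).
π(4865) = 651;  x/ln(x) ≈ 573.04;  relative error ≈ 11.98%.

Directly count primes up to 4865: π(4865) = 651. The PNT approximation gives 4865/ln(4865) ≈ 4865/8.48982 ≈ 573.04. Relative error (π(x) − x/ln(x)) / π(x) ≈ 11.98%; the approximation is known to undercount slightly (Li(x) is a better estimate).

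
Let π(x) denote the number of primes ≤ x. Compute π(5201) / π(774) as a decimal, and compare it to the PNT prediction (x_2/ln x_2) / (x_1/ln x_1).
π(5201)/π(774) = 692/137 ≈ 5.0511;  PNT prediction ≈ 5.2236.

π(774) = 137 and π(5201) = 692, so π(5201)/π(774) ≈ 5.0511. The PNT-predicted ratio is (5201/ln(5201)) / (774/ln(774)) ≈ 5.2236. The two agree to within a few percent, as expected.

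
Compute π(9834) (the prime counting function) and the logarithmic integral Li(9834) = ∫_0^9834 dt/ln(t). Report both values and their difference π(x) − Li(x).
π(9834) = 1213;  Li(9834) ≈ 1228.10;  π(x) − Li(x) ≈ -15.10.

Direct count of primes ≤ 9834 gives π(9834) = 1213. Numerical evaluation of the logarithmic integral gives Li(9834) ≈ 1228.10. The difference π(x) − Li(x) ≈ -15.10 is typically negative for small/moderate x (Li(x) overestimates), though Littlewood's theorem shows this sign changes infinitely often.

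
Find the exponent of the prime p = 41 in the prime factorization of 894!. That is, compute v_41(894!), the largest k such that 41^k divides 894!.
v_41(894!) = 21

Legendre's formula: v_p(n!) = Σ_{k ≥ 1} ⌊n / p^k⌋. For p = 41, n = 894, the terms are:
  ⌊894/41^1⌋ = ⌊894/41⌋ = 21
(the next term ⌊894/41^2⌋ = 0, terminating the sum). Summing: v_41(894!) = 21 = 21.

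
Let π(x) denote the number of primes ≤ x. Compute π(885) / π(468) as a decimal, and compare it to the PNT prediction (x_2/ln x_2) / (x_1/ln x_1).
π(885)/π(468) = 153/91 ≈ 1.6813;  PNT prediction ≈ 1.7135.

π(468) = 91 and π(885) = 153, so π(885)/π(468) ≈ 1.6813. The PNT-predicted ratio is (885/ln(885)) / (468/ln(468)) ≈ 1.7135. The two agree to within a few percent, as expected.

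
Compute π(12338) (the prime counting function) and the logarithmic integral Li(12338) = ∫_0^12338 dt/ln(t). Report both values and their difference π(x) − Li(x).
π(12338) = 1473;  Li(12338) ≈ 1497.03;  π(x) − Li(x) ≈ -24.03.

Direct count of primes ≤ 12338 gives π(12338) = 1473. Numerical evaluation of the logarithmic integral gives Li(12338) ≈ 1497.03. The difference π(x) − Li(x) ≈ -24.03 is typically negative for small/moderate x (Li(x) overestimates), though Littlewood's theorem shows this sign changes infinitely often.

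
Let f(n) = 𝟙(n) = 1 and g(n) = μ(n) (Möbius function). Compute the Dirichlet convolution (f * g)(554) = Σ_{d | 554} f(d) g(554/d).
(𝟙 * μ)(554) = 0

Divisors of 554: [1, 2, 277, 554]. For each d | 554:
  d = 1: 𝟙(1) · μ(554/1) = 1 · 1 = 1
  d = 2: 𝟙(2) · μ(554/2) = 1 · -1 = -1
  d = 277: 𝟙(277) · μ(554/277) = 1 · -1 = -1
  d = 554: 𝟙(554) · μ(554/554) = 1 · 1 = 1
Summing: (𝟙 * μ)(554) = 1 + -1 + -1 + 1 = 0.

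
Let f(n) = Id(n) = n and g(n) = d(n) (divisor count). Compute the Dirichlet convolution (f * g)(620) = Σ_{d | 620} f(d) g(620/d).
(Id * d)(620) = 2541

Divisors of 620: [1, 2, 4, 5, 10, 20, 31, 62, 124, 155, 310, 620]. For each d | 620:
  d = 1: Id(1) · d(620/1) = 1 · 12 = 12
  d = 2: Id(2) · d(620/2) = 2 · 8 = 16
  d = 4: Id(4) · d(620/4) = 4 · 4 = 16
  d = 5: Id(5) · d(620/5) = 5 · 6 = 30
  d = 10: Id(10) · d(620/10) = 10 · 4 = 40
  d = 20: Id(20) · d(620/20) = 20 · 2 = 40
  d = 31: Id(31) · d(620/31) = 31 · 6 = 186
  d = 62: Id(62) · d(620/62) = 62 · 4 = 248
  d = 124: Id(124) · d(620/124) = 124 · 2 = 248
  d = 155: Id(155) · d(620/155) = 155 · 3 = 465
  d = 310: Id(310) · d(620/310) = 310 · 2 = 620
  d = 620: Id(620) · d(620/620) = 620 · 1 = 620
Summing: (Id * d)(620) = 12 + 16 + 16 + 30 + 40 + 40 + 186 + 248 + 248 + 465 + 620 + 620 = 2541.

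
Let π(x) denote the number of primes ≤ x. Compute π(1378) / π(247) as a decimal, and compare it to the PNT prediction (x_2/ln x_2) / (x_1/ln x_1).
π(1378)/π(247) = 220/53 ≈ 4.1509;  PNT prediction ≈ 4.2522.

π(247) = 53 and π(1378) = 220, so π(1378)/π(247) ≈ 4.1509. The PNT-predicted ratio is (1378/ln(1378)) / (247/ln(247)) ≈ 4.2522. The two agree to within a few percent, as expected.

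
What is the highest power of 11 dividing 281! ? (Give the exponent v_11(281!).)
v_11(281!) = 27

Legendre's formula: v_p(n!) = Σ_{k ≥ 1} ⌊n / p^k⌋. For p = 11, n = 281, the terms are:
  ⌊281/11^1⌋ = ⌊281/11⌋ = 25
  ⌊281/11^2⌋ = ⌊281/121⌋ = 2
(the next term ⌊281/11^3⌋ = 0, terminating the sum). Summing: v_11(281!) = 25 + 2 = 27.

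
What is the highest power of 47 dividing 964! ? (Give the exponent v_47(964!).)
v_47(964!) = 20

Legendre's formula: v_p(n!) = Σ_{k ≥ 1} ⌊n / p^k⌋. For p = 47, n = 964, the terms are:
  ⌊964/47^1⌋ = ⌊964/47⌋ = 20
(the next term ⌊964/47^2⌋ = 0, terminating the sum). Summing: v_47(964!) = 20 = 20.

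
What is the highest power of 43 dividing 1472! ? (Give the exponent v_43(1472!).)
v_43(1472!) = 34

Legendre's formula: v_p(n!) = Σ_{k ≥ 1} ⌊n / p^k⌋. For p = 43, n = 1472, the terms are:
  ⌊1472/43^1⌋ = ⌊1472/43⌋ = 34
(the next term ⌊1472/43^2⌋ = 0, terminating the sum). Summing: v_43(1472!) = 34 = 34.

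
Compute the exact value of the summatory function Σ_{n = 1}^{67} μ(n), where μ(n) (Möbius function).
Σ_{n ≤ 67} μ(n) = -2

Compute μ(n) for each 1 ≤ n ≤ 67: μ(1) = 1, μ(2) = -1, μ(3) = -1, μ(4) = 0, μ(5) = -1, μ(6) = 1, μ(7) = -1, μ(8) = 0, μ(9) = 0, μ(10) = 1, μ(11) = -1, μ(12) = 0, μ(13) = -1, μ(14) = 1, μ(15) = 1, μ(16) = 0, μ(17) = -1, μ(18) = 0, μ(19) = -1, μ(20) = 0, μ(21) = 1, μ(22) = 1, μ(23) = -1, μ(24) = 0, μ(25) = 0, μ(26) = 1, μ(27) = 0, μ(28) = 0, μ(29) = -1, μ(30) = -1, μ(31) = -1, μ(32) = 0, μ(33) = 1, μ(34) = 1, μ(35) = 1, μ(36) = 0, μ(37) = -1, μ(38) = 1, μ(39) = 1, μ(40) = 0, μ(41) = -1, μ(42) = -1, μ(43) = -1, μ(44) = 0, μ(45) = 0, μ(46) = 1, μ(47) = -1, μ(48) = 0, μ(49) = 0, μ(50) = 0, μ(51) = 1, μ(52) = 0, μ(53) = -1, μ(54) = 0, μ(55) = 1, μ(56) = 0, μ(57) = 1, μ(58) = 1, μ(59) = -1, μ(60) = 0, μ(61) = -1, μ(62) = 1, μ(63) = 0, μ(64) = 0, μ(65) = 1, μ(66) = -1, μ(67) = -1. Summing all 67 values: -2. (Mertens function M(x) = Σ_{n ≤ x} μ(n); on average M(x) should be small (PNT ⟺ M(x) = o(x)).)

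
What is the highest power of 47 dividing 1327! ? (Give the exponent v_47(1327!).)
v_47(1327!) = 28

Legendre's formula: v_p(n!) = Σ_{k ≥ 1} ⌊n / p^k⌋. For p = 47, n = 1327, the terms are:
  ⌊1327/47^1⌋ = ⌊1327/47⌋ = 28
(the next term ⌊1327/47^2⌋ = 0, terminating the sum). Summing: v_47(1327!) = 28 = 28.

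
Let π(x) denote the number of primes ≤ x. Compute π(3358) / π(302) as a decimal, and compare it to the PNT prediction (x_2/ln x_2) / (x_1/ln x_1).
π(3358)/π(302) = 472/62 ≈ 7.6129;  PNT prediction ≈ 7.8205.

π(302) = 62 and π(3358) = 472, so π(3358)/π(302) ≈ 7.6129. The PNT-predicted ratio is (3358/ln(3358)) / (302/ln(302)) ≈ 7.8205. The two agree to within a few percent, as expected.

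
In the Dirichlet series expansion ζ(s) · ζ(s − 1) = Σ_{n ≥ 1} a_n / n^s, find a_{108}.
σ(108) = 280

In the product (Σ m^0/m^s)(Σ k / k^s) = Σ (Σ_{d | n} d) / n^s, the coefficient of 1/n^s is σ(n) = Σ_{d | n} d. For n = 108, divisors are [1, 2, 3, 4, 6, 9, 12, 18, 27, 36, 54, 108]; summing: σ(108) = 280.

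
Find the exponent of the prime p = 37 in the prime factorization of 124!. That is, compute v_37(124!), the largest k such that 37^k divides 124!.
v_37(124!) = 3

Legendre's formula: v_p(n!) = Σ_{k ≥ 1} ⌊n / p^k⌋. For p = 37, n = 124, the terms are:
  ⌊124/37^1⌋ = ⌊124/37⌋ = 3
(the next term ⌊124/37^2⌋ = 0, terminating the sum). Summing: v_37(124!) = 3 = 3.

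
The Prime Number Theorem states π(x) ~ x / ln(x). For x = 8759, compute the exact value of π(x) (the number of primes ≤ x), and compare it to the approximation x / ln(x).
π(8759) = 1092;  x/ln(x) ≈ 964.88;  relative error ≈ 11.64%.

Directly count primes up to 8759: π(8759) = 1092. The PNT approximation gives 8759/ln(8759) ≈ 8759/9.07784 ≈ 964.88. Relative error (π(x) − x/ln(x)) / π(x) ≈ 11.64%; the approximation is known to undercount slightly (Li(x) is a better estimate).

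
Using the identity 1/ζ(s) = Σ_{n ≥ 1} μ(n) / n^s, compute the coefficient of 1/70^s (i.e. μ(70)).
μ(70) = -1

Factor n = 70 = 2 · 5 · 7. μ(n) = 0 if any exponent ≥ 2 (not squarefree); otherwise μ(n) = (−1)^{ω(n)} where ω(n) is the number of distinct prime factors. Applying: μ(70) = -1.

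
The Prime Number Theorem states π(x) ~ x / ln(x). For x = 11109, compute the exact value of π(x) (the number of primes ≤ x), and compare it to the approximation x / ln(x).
π(11109) = 1345;  x/ln(x) ≈ 1192.53;  relative error ≈ 11.34%.

Directly count primes up to 11109: π(11109) = 1345. The PNT approximation gives 11109/ln(11109) ≈ 11109/9.31551 ≈ 1192.53. Relative error (π(x) − x/ln(x)) / π(x) ≈ 11.34%; the approximation is known to undercount slightly (Li(x) is a better estimate).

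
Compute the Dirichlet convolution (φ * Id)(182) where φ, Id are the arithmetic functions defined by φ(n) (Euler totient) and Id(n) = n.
(φ * Id)(182) = 975

Divisors of 182: [1, 2, 7, 13, 14, 26, 91, 182]. For each d | 182:
  d = 1: φ(1) · Id(182/1) = 1 · 182 = 182
  d = 2: φ(2) · Id(182/2) = 1 · 91 = 91
  d = 7: φ(7) · Id(182/7) = 6 · 26 = 156
  d = 13: φ(13) · Id(182/13) = 12 · 14 = 168
  d = 14: φ(14) · Id(182/14) = 6 · 13 = 78
  d = 26: φ(26) · Id(182/26) = 12 · 7 = 84
  d = 91: φ(91) · Id(182/91) = 72 · 2 = 144
  d = 182: φ(182) · Id(182/182) = 72 · 1 = 72
Summing: (φ * Id)(182) = 182 + 91 + 156 + 168 + 78 + 84 + 144 + 72 = 975.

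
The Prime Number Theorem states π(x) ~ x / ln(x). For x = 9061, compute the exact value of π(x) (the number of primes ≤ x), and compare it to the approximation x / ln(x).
π(9061) = 1126;  x/ln(x) ≈ 994.43;  relative error ≈ 11.68%.

Directly count primes up to 9061: π(9061) = 1126. The PNT approximation gives 9061/ln(9061) ≈ 9061/9.11173 ≈ 994.43. Relative error (π(x) − x/ln(x)) / π(x) ≈ 11.68%; the approximation is known to undercount slightly (Li(x) is a better estimate).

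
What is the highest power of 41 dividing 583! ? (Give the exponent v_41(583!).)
v_41(583!) = 14

Legendre's formula: v_p(n!) = Σ_{k ≥ 1} ⌊n / p^k⌋. For p = 41, n = 583, the terms are:
  ⌊583/41^1⌋ = ⌊583/41⌋ = 14
(the next term ⌊583/41^2⌋ = 0, terminating the sum). Summing: v_41(583!) = 14 = 14.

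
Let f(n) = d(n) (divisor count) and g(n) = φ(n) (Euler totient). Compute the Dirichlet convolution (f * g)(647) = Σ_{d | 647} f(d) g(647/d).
(d * φ)(647) = 648

Divisors of 647: [1, 647]. For each d | 647:
  d = 1: d(1) · φ(647/1) = 1 · 646 = 646
  d = 647: d(647) · φ(647/647) = 2 · 1 = 2
Summing: (d * φ)(647) = 646 + 2 = 648.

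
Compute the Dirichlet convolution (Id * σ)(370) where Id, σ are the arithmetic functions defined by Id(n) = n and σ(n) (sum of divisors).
(Id * σ)(370) = 4125

Divisors of 370: [1, 2, 5, 10, 37, 74, 185, 370]. For each d | 370:
  d = 1: Id(1) · σ(370/1) = 1 · 684 = 684
  d = 2: Id(2) · σ(370/2) = 2 · 228 = 456
  d = 5: Id(5) · σ(370/5) = 5 · 114 = 570
  d = 10: Id(10) · σ(370/10) = 10 · 38 = 380
  d = 37: Id(37) · σ(370/37) = 37 · 18 = 666
  d = 74: Id(74) · σ(370/74) = 74 · 6 = 444
  d = 185: Id(185) · σ(370/185) = 185 · 3 = 555
  d = 370: Id(370) · σ(370/370) = 370 · 1 = 370
Summing: (Id * σ)(370) = 684 + 456 + 570 + 380 + 666 + 444 + 555 + 370 = 4125.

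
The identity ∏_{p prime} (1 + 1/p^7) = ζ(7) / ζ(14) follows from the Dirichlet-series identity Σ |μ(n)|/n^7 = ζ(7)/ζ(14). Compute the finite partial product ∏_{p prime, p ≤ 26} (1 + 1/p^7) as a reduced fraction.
∏ = 1213055423679013780431254747580653474818754487990016/1203084832226034935165248483197620256588271403484375

The primes p ≤ 26 are [2, 3, 5, 7, 11, 13, 17, 19, 23]. For each, (1 + 1/p^7) = (p^7 + 1)/p^7. Multiplying these fractions over p ∈ [2, 3, 5, 7, 11, 13, 17, 19, 23] gives 1213055423679013780431254747580653474818754487990016/1203084832226034935165248483197620256588271403484375. (In the limit P → ∞ this tends to ζ(7)/ζ(14).)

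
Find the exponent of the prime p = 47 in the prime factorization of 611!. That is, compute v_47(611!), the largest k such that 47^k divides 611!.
v_47(611!) = 13

Legendre's formula: v_p(n!) = Σ_{k ≥ 1} ⌊n / p^k⌋. For p = 47, n = 611, the terms are:
  ⌊611/47^1⌋ = ⌊611/47⌋ = 13
(the next term ⌊611/47^2⌋ = 0, terminating the sum). Summing: v_47(611!) = 13 = 13.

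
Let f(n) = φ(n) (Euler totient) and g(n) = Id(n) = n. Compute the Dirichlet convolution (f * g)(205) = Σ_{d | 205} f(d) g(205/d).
(φ * Id)(205) = 729

Divisors of 205: [1, 5, 41, 205]. For each d | 205:
  d = 1: φ(1) · Id(205/1) = 1 · 205 = 205
  d = 5: φ(5) · Id(205/5) = 4 · 41 = 164
  d = 41: φ(41) · Id(205/41) = 40 · 5 = 200
  d = 205: φ(205) · Id(205/205) = 160 · 1 = 160
Summing: (φ * Id)(205) = 205 + 164 + 200 + 160 = 729.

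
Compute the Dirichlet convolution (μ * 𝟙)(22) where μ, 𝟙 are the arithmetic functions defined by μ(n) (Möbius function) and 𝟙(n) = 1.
(μ * 𝟙)(22) = 0

Divisors of 22: [1, 2, 11, 22]. For each d | 22:
  d = 1: μ(1) · 𝟙(22/1) = 1 · 1 = 1
  d = 2: μ(2) · 𝟙(22/2) = -1 · 1 = -1
  d = 11: μ(11) · 𝟙(22/11) = -1 · 1 = -1
  d = 22: μ(22) · 𝟙(22/22) = 1 · 1 = 1
Summing: (μ * 𝟙)(22) = 1 + -1 + -1 + 1 = 0.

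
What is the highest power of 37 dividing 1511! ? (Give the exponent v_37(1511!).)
v_37(1511!) = 41

Legendre's formula: v_p(n!) = Σ_{k ≥ 1} ⌊n / p^k⌋. For p = 37, n = 1511, the terms are:
  ⌊1511/37^1⌋ = ⌊1511/37⌋ = 40
  ⌊1511/37^2⌋ = ⌊1511/1369⌋ = 1
(the next term ⌊1511/37^3⌋ = 0, terminating the sum). Summing: v_37(1511!) = 40 + 1 = 41.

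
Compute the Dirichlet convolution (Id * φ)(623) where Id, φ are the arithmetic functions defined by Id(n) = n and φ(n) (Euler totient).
(Id * φ)(623) = 2301

Divisors of 623: [1, 7, 89, 623]. For each d | 623:
  d = 1: Id(1) · φ(623/1) = 1 · 528 = 528
  d = 7: Id(7) · φ(623/7) = 7 · 88 = 616
  d = 89: Id(89) · φ(623/89) = 89 · 6 = 534
  d = 623: Id(623) · φ(623/623) = 623 · 1 = 623
Summing: (Id * φ)(623) = 528 + 616 + 534 + 623 = 2301.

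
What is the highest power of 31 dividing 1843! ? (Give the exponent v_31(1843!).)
v_31(1843!) = 60

Legendre's formula: v_p(n!) = Σ_{k ≥ 1} ⌊n / p^k⌋. For p = 31, n = 1843, the terms are:
  ⌊1843/31^1⌋ = ⌊1843/31⌋ = 59
  ⌊1843/31^2⌋ = ⌊1843/961⌋ = 1
(the next term ⌊1843/31^3⌋ = 0, terminating the sum). Summing: v_31(1843!) = 59 + 1 = 60.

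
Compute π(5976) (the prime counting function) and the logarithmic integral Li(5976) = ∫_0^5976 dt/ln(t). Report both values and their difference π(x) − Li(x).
π(5976) = 781;  Li(5976) ≈ 797.65;  π(x) − Li(x) ≈ -16.65.

Direct count of primes ≤ 5976 gives π(5976) = 781. Numerical evaluation of the logarithmic integral gives Li(5976) ≈ 797.65. The difference π(x) − Li(x) ≈ -16.65 is typically negative for small/moderate x (Li(x) overestimates), though Littlewood's theorem shows this sign changes infinitely often.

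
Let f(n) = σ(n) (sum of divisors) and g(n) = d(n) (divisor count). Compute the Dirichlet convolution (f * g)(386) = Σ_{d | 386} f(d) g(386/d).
(σ * d)(386) = 980

Divisors of 386: [1, 2, 193, 386]. For each d | 386:
  d = 1: σ(1) · d(386/1) = 1 · 4 = 4
  d = 2: σ(2) · d(386/2) = 3 · 2 = 6
  d = 193: σ(193) · d(386/193) = 194 · 2 = 388
  d = 386: σ(386) · d(386/386) = 582 · 1 = 582
Summing: (σ * d)(386) = 4 + 6 + 388 + 582 = 980.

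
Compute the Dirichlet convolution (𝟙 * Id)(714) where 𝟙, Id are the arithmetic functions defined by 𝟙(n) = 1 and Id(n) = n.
(𝟙 * Id)(714) = 1728

Divisors of 714: [1, 2, 3, 6, 7, 14, 17, 21, 34, 42, 51, 102, 119, 238, 357, 714]. For each d | 714:
  d = 1: 𝟙(1) · Id(714/1) = 1 · 714 = 714
  d = 2: 𝟙(2) · Id(714/2) = 1 · 357 = 357
  d = 3: 𝟙(3) · Id(714/3) = 1 · 238 = 238
  d = 6: 𝟙(6) · Id(714/6) = 1 · 119 = 119
  d = 7: 𝟙(7) · Id(714/7) = 1 · 102 = 102
  d = 14: 𝟙(14) · Id(714/14) = 1 · 51 = 51
  d = 17: 𝟙(17) · Id(714/17) = 1 · 42 = 42
  d = 21: 𝟙(21) · Id(714/21) = 1 · 34 = 34
  d = 34: 𝟙(34) · Id(714/34) = 1 · 21 = 21
  d = 42: 𝟙(42) · Id(714/42) = 1 · 17 = 17
  d = 51: 𝟙(51) · Id(714/51) = 1 · 14 = 14
  d = 102: 𝟙(102) · Id(714/102) = 1 · 7 = 7
  d = 119: 𝟙(119) · Id(714/119) = 1 · 6 = 6
  d = 238: 𝟙(238) · Id(714/238) = 1 · 3 = 3
  d = 357: 𝟙(357) · Id(714/357) = 1 · 2 = 2
  d = 714: 𝟙(714) · Id(714/714) = 1 · 1 = 1
Summing: (𝟙 * Id)(714) = 714 + 357 + 238 + 119 + 102 + 51 + 42 + 34 + 21 + 17 + 14 + 7 + 6 + 3 + 2 + 1 = 1728.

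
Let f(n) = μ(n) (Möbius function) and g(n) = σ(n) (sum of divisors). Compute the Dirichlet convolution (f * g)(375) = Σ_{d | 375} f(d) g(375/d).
(μ * σ)(375) = 375

Divisors of 375: [1, 3, 5, 15, 25, 75, 125, 375]. For each d | 375:
  d = 1: μ(1) · σ(375/1) = 1 · 624 = 624
  d = 3: μ(3) · σ(375/3) = -1 · 156 = -156
  d = 5: μ(5) · σ(375/5) = -1 · 124 = -124
  d = 15: μ(15) · σ(375/15) = 1 · 31 = 31
  d = 25: μ(25) · σ(375/25) = 0 · 24 = 0
  d = 75: μ(75) · σ(375/75) = 0 · 6 = 0
  d = 125: μ(125) · σ(375/125) = 0 · 4 = 0
  d = 375: μ(375) · σ(375/375) = 0 · 1 = 0
Summing: (μ * σ)(375) = 624 + -156 + -124 + 31 + 0 + 0 + 0 + 0 = 375.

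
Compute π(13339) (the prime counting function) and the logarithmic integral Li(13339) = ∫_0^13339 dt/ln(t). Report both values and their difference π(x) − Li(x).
π(13339) = 1585;  Li(13339) ≈ 1602.85;  π(x) − Li(x) ≈ -17.85.

Direct count of primes ≤ 13339 gives π(13339) = 1585. Numerical evaluation of the logarithmic integral gives Li(13339) ≈ 1602.85. The difference π(x) − Li(x) ≈ -17.85 is typically negative for small/moderate x (Li(x) overestimates), though Littlewood's theorem shows this sign changes infinitely often.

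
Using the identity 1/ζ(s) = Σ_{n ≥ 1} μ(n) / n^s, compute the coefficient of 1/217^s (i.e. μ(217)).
μ(217) = 1

Factor n = 217 = 7 · 31. μ(n) = 0 if any exponent ≥ 2 (not squarefree); otherwise μ(n) = (−1)^{ω(n)} where ω(n) is the number of distinct prime factors. Applying: μ(217) = 1.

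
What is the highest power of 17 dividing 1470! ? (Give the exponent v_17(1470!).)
v_17(1470!) = 91

Legendre's formula: v_p(n!) = Σ_{k ≥ 1} ⌊n / p^k⌋. For p = 17, n = 1470, the terms are:
  ⌊1470/17^1⌋ = ⌊1470/17⌋ = 86
  ⌊1470/17^2⌋ = ⌊1470/289⌋ = 5
(the next term ⌊1470/17^3⌋ = 0, terminating the sum). Summing: v_17(1470!) = 86 + 5 = 91.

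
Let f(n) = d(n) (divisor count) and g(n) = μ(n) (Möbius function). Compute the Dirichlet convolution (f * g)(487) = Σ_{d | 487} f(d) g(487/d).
(d * μ)(487) = 1

Divisors of 487: [1, 487]. For each d | 487:
  d = 1: d(1) · μ(487/1) = 1 · -1 = -1
  d = 487: d(487) · μ(487/487) = 2 · 1 = 2
Summing: (d * μ)(487) = -1 + 2 = 1.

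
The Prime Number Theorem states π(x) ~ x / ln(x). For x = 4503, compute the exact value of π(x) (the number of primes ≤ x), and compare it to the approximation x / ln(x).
π(4503) = 610;  x/ln(x) ≈ 535.27;  relative error ≈ 12.25%.

Directly count primes up to 4503: π(4503) = 610. The PNT approximation gives 4503/ln(4503) ≈ 4503/8.41250 ≈ 535.27. Relative error (π(x) − x/ln(x)) / π(x) ≈ 12.25%; the approximation is known to undercount slightly (Li(x) is a better estimate).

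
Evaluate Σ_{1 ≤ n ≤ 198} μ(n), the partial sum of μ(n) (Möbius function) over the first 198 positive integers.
Σ_{n ≤ 198} μ(n) = -7

Compute μ(n) for each 1 ≤ n ≤ 198: μ(1) = 1, μ(2) = -1, μ(3) = -1, μ(4) = 0, μ(5) = -1, μ(6) = 1, μ(7) = -1, μ(8) = 0, μ(9) = 0, μ(10) = 1, μ(11) = -1, μ(12) = 0, μ(13) = -1, μ(14) = 1, μ(15) = 1, μ(16) = 0, μ(17) = -1, μ(18) = 0, μ(19) = -1, μ(20) = 0, μ(21) = 1, μ(22) = 1, μ(23) = -1, μ(24) = 0, μ(25) = 0, μ(26) = 1, μ(27) = 0, μ(28) = 0, μ(29) = -1, μ(30) = -1, μ(31) = -1, μ(32) = 0, μ(33) = 1, μ(34) = 1, μ(35) = 1, μ(36) = 0, μ(37) = -1, μ(38) = 1, μ(39) = 1, μ(40) = 0, μ(41) = -1, μ(42) = -1, μ(43) = -1, μ(44) = 0, μ(45) = 0, μ(46) = 1, μ(47) = -1, μ(48) = 0, μ(49) = 0, μ(50) = 0, μ(51) = 1, μ(52) = 0, μ(53) = -1, μ(54) = 0, μ(55) = 1, μ(56) = 0, μ(57) = 1, μ(58) = 1, μ(59) = -1, μ(60) = 0, μ(61) = -1, μ(62) = 1, μ(63) = 0, μ(64) = 0, μ(65) = 1, μ(66) = -1, μ(67) = -1, μ(68) = 0, μ(69) = 1, μ(70) = -1, μ(71) = -1, μ(72) = 0, μ(73) = -1, μ(74) = 1, μ(75) = 0, μ(76) = 0, μ(77) = 1, μ(78) = -1, μ(79) = -1, μ(80) = 0, μ(81) = 0, μ(82) = 1, μ(83) = -1, μ(84) = 0, μ(85) = 1, μ(86) = 1, μ(87) = 1, μ(88) = 0, μ(89) = -1, μ(90) = 0, μ(91) = 1, μ(92) = 0, μ(93) = 1, μ(94) = 1, μ(95) = 1, μ(96) = 0, μ(97) = -1, μ(98) = 0, μ(99) = 0, μ(100) = 0, μ(101) = -1, μ(102) = -1, μ(103) = -1, μ(104) = 0, μ(105) = -1, μ(106) = 1, μ(107) = -1, μ(108) = 0, μ(109) = -1, μ(110) = -1, μ(111) = 1, μ(112) = 0, μ(113) = -1, μ(114) = -1, μ(115) = 1, μ(116) = 0, μ(117) = 0, μ(118) = 1, μ(119) = 1, μ(120) = 0, μ(121) = 0, μ(122) = 1, μ(123) = 1, μ(124) = 0, μ(125) = 0, μ(126) = 0, μ(127) = -1, μ(128) = 0, μ(129) = 1, μ(130) = -1, μ(131) = -1, μ(132) = 0, μ(133) = 1, μ(134) = 1, μ(135) = 0, μ(136) = 0, μ(137) = -1, μ(138) = -1, μ(139) = -1, μ(140) = 0, μ(141) = 1, μ(142) = 1, μ(143) = 1, μ(144) = 0, μ(145) = 1, μ(146) = 1, μ(147) = 0, μ(148) = 0, μ(149) = -1, μ(150) = 0, μ(151) = -1, μ(152) = 0, μ(153) = 0, μ(154) = -1, μ(155) = 1, μ(156) = 0, μ(157) = -1, μ(158) = 1, μ(159) = 1, μ(160) = 0, μ(161) = 1, μ(162) = 0, μ(163) = -1, μ(164) = 0, μ(165) = -1, μ(166) = 1, μ(167) = -1, μ(168) = 0, μ(169) = 0, μ(170) = -1, μ(171) = 0, μ(172) = 0, μ(173) = -1, μ(174) = -1, μ(175) = 0, μ(176) = 0, μ(177) = 1, μ(178) = 1, μ(179) = -1, μ(180) = 0, μ(181) = -1, μ(182) = -1, μ(183) = 1, μ(184) = 0, μ(185) = 1, μ(186) = -1, μ(187) = 1, μ(188) = 0, μ(189) = 0, μ(190) = -1, μ(191) = -1, μ(192) = 0, μ(193) = -1, μ(194) = 1, μ(195) = -1, μ(196) = 0, μ(197) = -1, μ(198) = 0. Summing all 198 values: -7. (Mertens function M(x) = Σ_{n ≤ x} μ(n); on average M(x) should be small (PNT ⟺ M(x) = o(x)).)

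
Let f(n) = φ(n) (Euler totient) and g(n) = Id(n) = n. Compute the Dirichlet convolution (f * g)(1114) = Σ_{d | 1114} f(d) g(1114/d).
(φ * Id)(1114) = 3339

Divisors of 1114: [1, 2, 557, 1114]. For each d | 1114:
  d = 1: φ(1) · Id(1114/1) = 1 · 1114 = 1114
  d = 2: φ(2) · Id(1114/2) = 1 · 557 = 557
  d = 557: φ(557) · Id(1114/557) = 556 · 2 = 1112
  d = 1114: φ(1114) · Id(1114/1114) = 556 · 1 = 556
Summing: (φ * Id)(1114) = 1114 + 557 + 1112 + 556 = 3339.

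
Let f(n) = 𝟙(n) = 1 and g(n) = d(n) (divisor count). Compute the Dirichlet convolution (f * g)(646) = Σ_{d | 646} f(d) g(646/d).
(𝟙 * d)(646) = 27

Divisors of 646: [1, 2, 17, 19, 34, 38, 323, 646]. For each d | 646:
  d = 1: 𝟙(1) · d(646/1) = 1 · 8 = 8
  d = 2: 𝟙(2) · d(646/2) = 1 · 4 = 4
  d = 17: 𝟙(17) · d(646/17) = 1 · 4 = 4
  d = 19: 𝟙(19) · d(646/19) = 1 · 4 = 4
  d = 34: 𝟙(34) · d(646/34) = 1 · 2 = 2
  d = 38: 𝟙(38) · d(646/38) = 1 · 2 = 2
  d = 323: 𝟙(323) · d(646/323) = 1 · 2 = 2
  d = 646: 𝟙(646) · d(646/646) = 1 · 1 = 1
Summing: (𝟙 * d)(646) = 8 + 4 + 4 + 4 + 2 + 2 + 2 + 1 = 27.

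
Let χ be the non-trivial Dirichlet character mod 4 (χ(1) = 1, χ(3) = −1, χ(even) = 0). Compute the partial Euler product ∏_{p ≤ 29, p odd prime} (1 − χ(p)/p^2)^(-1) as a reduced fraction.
∏ = 949136745811969/1035447238656000

The odd primes p ≤ 29 are [3, 5, 7, 11, 13, 17, 19, 23, 29]. For each, χ(p) = 1 if p ≡ 1 mod 4, χ(p) = −1 if p ≡ 3 mod 4. Taking (1 − χ(p)/p^2)^(-1) = p^2/(p^2 − χ(p)): (1 − (-1)/3^2)^(-1) · (1 − (1)/5^2)^(-1) · (1 − (-1)/7^2)^(-1) · (1 − (-1)/11^2)^(-1) · (1 − (1)/13^2)^(-1) · (1 − (1)/17^2)^(-1) · (1 − (-1)/19^2)^(-1) · (1 − (-1)/23^2)^(-1) · (1 − (1)/29^2)^(-1) = 949136745811969/1035447238656000.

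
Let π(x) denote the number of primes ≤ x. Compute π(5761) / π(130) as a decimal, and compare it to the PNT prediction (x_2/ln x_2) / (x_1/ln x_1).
π(5761)/π(130) = 757/31 ≈ 24.4194;  PNT prediction ≈ 24.9117.

π(130) = 31 and π(5761) = 757, so π(5761)/π(130) ≈ 24.4194. The PNT-predicted ratio is (5761/ln(5761)) / (130/ln(130)) ≈ 24.9117. The two agree to within a few percent, as expected.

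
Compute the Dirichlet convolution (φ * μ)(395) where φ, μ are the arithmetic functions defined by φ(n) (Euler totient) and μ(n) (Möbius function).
(φ * μ)(395) = 231

Divisors of 395: [1, 5, 79, 395]. For each d | 395:
  d = 1: φ(1) · μ(395/1) = 1 · 1 = 1
  d = 5: φ(5) · μ(395/5) = 4 · -1 = -4
  d = 79: φ(79) · μ(395/79) = 78 · -1 = -78
  d = 395: φ(395) · μ(395/395) = 312 · 1 = 312
Summing: (φ * μ)(395) = 1 + -4 + -78 + 312 = 231.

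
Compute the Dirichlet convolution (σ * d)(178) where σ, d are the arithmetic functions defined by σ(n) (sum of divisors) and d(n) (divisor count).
(σ * d)(178) = 460

Divisors of 178: [1, 2, 89, 178]. For each d | 178:
  d = 1: σ(1) · d(178/1) = 1 · 4 = 4
  d = 2: σ(2) · d(178/2) = 3 · 2 = 6
  d = 89: σ(89) · d(178/89) = 90 · 2 = 180
  d = 178: σ(178) · d(178/178) = 270 · 1 = 270
Summing: (σ * d)(178) = 4 + 6 + 180 + 270 = 460.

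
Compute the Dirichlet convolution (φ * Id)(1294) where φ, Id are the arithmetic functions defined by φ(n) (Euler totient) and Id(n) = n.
(φ * Id)(1294) = 3879

Divisors of 1294: [1, 2, 647, 1294]. For each d | 1294:
  d = 1: φ(1) · Id(1294/1) = 1 · 1294 = 1294
  d = 2: φ(2) · Id(1294/2) = 1 · 647 = 647
  d = 647: φ(647) · Id(1294/647) = 646 · 2 = 1292
  d = 1294: φ(1294) · Id(1294/1294) = 646 · 1 = 646
Summing: (φ * Id)(1294) = 1294 + 647 + 1292 + 646 = 3879.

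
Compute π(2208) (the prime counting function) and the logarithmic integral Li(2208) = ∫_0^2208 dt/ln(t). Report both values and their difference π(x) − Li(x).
π(2208) = 329;  Li(2208) ≈ 341.99;  π(x) − Li(x) ≈ -12.99.

Direct count of primes ≤ 2208 gives π(2208) = 329. Numerical evaluation of the logarithmic integral gives Li(2208) ≈ 341.99. The difference π(x) − Li(x) ≈ -12.99 is typically negative for small/moderate x (Li(x) overestimates), though Littlewood's theorem shows this sign changes infinitely often.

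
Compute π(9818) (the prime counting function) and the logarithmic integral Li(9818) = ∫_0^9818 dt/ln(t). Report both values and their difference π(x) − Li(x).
π(9818) = 1211;  Li(9818) ≈ 1226.36;  π(x) − Li(x) ≈ -15.36.

Direct count of primes ≤ 9818 gives π(9818) = 1211. Numerical evaluation of the logarithmic integral gives Li(9818) ≈ 1226.36. The difference π(x) − Li(x) ≈ -15.36 is typically negative for small/moderate x (Li(x) overestimates), though Littlewood's theorem shows this sign changes infinitely often.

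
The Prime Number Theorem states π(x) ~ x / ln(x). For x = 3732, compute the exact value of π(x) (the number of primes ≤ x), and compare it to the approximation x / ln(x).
π(3732) = 520;  x/ln(x) ≈ 453.76;  relative error ≈ 12.74%.

Directly count primes up to 3732: π(3732) = 520. The PNT approximation gives 3732/ln(3732) ≈ 3732/8.22470 ≈ 453.76. Relative error (π(x) − x/ln(x)) / π(x) ≈ 12.74%; the approximation is known to undercount slightly (Li(x) is a better estimate).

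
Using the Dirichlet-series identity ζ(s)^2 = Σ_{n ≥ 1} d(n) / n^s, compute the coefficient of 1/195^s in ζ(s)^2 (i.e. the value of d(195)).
d(195) = 8

ζ(s)^2 = (Σ 1/m^s)(Σ 1/k^s). The coefficient of 1/n^s in the product is the number of ordered pairs (m, k) with mk = n, which equals d(n). For n = 195, divisors are [1, 3, 5, 13, 15, 39, 65, 195], so d(195) = 8.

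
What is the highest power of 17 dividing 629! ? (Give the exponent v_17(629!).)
v_17(629!) = 39

Legendre's formula: v_p(n!) = Σ_{k ≥ 1} ⌊n / p^k⌋. For p = 17, n = 629, the terms are:
  ⌊629/17^1⌋ = ⌊629/17⌋ = 37
  ⌊629/17^2⌋ = ⌊629/289⌋ = 2
(the next term ⌊629/17^3⌋ = 0, terminating the sum). Summing: v_17(629!) = 37 + 2 = 39.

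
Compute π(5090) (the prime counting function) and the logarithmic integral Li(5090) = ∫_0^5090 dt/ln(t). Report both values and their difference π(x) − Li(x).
π(5090) = 680;  Li(5090) ≈ 694.84;  π(x) − Li(x) ≈ -14.84.

Direct count of primes ≤ 5090 gives π(5090) = 680. Numerical evaluation of the logarithmic integral gives Li(5090) ≈ 694.84. The difference π(x) − Li(x) ≈ -14.84 is typically negative for small/moderate x (Li(x) overestimates), though Littlewood's theorem shows this sign changes infinitely often.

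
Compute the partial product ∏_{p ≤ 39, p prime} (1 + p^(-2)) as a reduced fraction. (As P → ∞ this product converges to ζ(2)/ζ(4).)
∏ = 270008184968000000/178631837133343209

The primes p ≤ 39 are [2, 3, 5, 7, 11, 13, 17, 19, 23, 29, 31, 37]. For each, (1 + 1/p^2) = (p^2 + 1)/p^2. Multiplying these fractions over p ∈ [2, 3, 5, 7, 11, 13, 17, 19, 23, 29, 31, 37] gives 270008184968000000/178631837133343209. (In the limit P → ∞ this tends to ζ(2)/ζ(4).)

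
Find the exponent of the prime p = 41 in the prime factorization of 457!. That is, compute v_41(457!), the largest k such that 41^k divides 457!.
v_41(457!) = 11

Legendre's formula: v_p(n!) = Σ_{k ≥ 1} ⌊n / p^k⌋. For p = 41, n = 457, the terms are:
  ⌊457/41^1⌋ = ⌊457/41⌋ = 11
(the next term ⌊457/41^2⌋ = 0, terminating the sum). Summing: v_41(457!) = 11 = 11.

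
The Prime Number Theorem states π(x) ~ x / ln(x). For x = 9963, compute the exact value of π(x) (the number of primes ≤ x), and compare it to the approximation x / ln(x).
π(9963) = 1227;  x/ln(x) ≈ 1082.15;  relative error ≈ 11.80%.

Directly count primes up to 9963: π(9963) = 1227. The PNT approximation gives 9963/ln(9963) ≈ 9963/9.20663 ≈ 1082.15. Relative error (π(x) − x/ln(x)) / π(x) ≈ 11.80%; the approximation is known to undercount slightly (Li(x) is a better estimate).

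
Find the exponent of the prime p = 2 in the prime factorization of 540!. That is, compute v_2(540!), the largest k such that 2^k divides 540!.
v_2(540!) = 536

Legendre's formula: v_p(n!) = Σ_{k ≥ 1} ⌊n / p^k⌋. For p = 2, n = 540, the terms are:
  ⌊540/2^1⌋ = ⌊540/2⌋ = 270
  ⌊540/2^2⌋ = ⌊540/4⌋ = 135
  ⌊540/2^3⌋ = ⌊540/8⌋ = 67
  ⌊540/2^4⌋ = ⌊540/16⌋ = 33
  ⌊540/2^5⌋ = ⌊540/32⌋ = 16
  ⌊540/2^6⌋ = ⌊540/64⌋ = 8
  ⌊540/2^7⌋ = ⌊540/128⌋ = 4
  ⌊540/2^8⌋ = ⌊540/256⌋ = 2
  ⌊540/2^9⌋ = ⌊540/512⌋ = 1
(the next term ⌊540/2^10⌋ = 0, terminating the sum). Summing: v_2(540!) = 270 + 135 + 67 + 33 + 16 + 8 + 4 + 2 + 1 = 536.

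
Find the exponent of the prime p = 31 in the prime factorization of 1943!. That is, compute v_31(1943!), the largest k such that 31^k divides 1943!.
v_31(1943!) = 64

Legendre's formula: v_p(n!) = Σ_{k ≥ 1} ⌊n / p^k⌋. For p = 31, n = 1943, the terms are:
  ⌊1943/31^1⌋ = ⌊1943/31⌋ = 62
  ⌊1943/31^2⌋ = ⌊1943/961⌋ = 2
(the next term ⌊1943/31^3⌋ = 0, terminating the sum). Summing: v_31(1943!) = 62 + 2 = 64.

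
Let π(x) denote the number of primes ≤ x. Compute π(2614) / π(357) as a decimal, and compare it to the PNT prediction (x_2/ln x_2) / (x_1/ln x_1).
π(2614)/π(357) = 379/71 ≈ 5.3380;  PNT prediction ≈ 5.4695.

π(357) = 71 and π(2614) = 379, so π(2614)/π(357) ≈ 5.3380. The PNT-predicted ratio is (2614/ln(2614)) / (357/ln(357)) ≈ 5.4695. The two agree to within a few percent, as expected.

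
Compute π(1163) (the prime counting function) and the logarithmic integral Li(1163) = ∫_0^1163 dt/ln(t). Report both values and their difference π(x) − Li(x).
π(1163) = 192;  Li(1163) ≈ 200.95;  π(x) − Li(x) ≈ -8.95.

Direct count of primes ≤ 1163 gives π(1163) = 192. Numerical evaluation of the logarithmic integral gives Li(1163) ≈ 200.95. The difference π(x) − Li(x) ≈ -8.95 is typically negative for small/moderate x (Li(x) overestimates), though Littlewood's theorem shows this sign changes infinitely often.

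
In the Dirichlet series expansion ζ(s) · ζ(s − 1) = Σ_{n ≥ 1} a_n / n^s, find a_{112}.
σ(112) = 248

In the product (Σ m^0/m^s)(Σ k / k^s) = Σ (Σ_{d | n} d) / n^s, the coefficient of 1/n^s is σ(n) = Σ_{d | n} d. For n = 112, divisors are [1, 2, 4, 7, 8, 14, 16, 28, 56, 112]; summing: σ(112) = 248.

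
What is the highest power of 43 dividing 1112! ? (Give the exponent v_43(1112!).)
v_43(1112!) = 25

Legendre's formula: v_p(n!) = Σ_{k ≥ 1} ⌊n / p^k⌋. For p = 43, n = 1112, the terms are:
  ⌊1112/43^1⌋ = ⌊1112/43⌋ = 25
(the next term ⌊1112/43^2⌋ = 0, terminating the sum). Summing: v_43(1112!) = 25 = 25.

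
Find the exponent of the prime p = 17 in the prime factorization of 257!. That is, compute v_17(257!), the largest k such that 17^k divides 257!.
v_17(257!) = 15

Legendre's formula: v_p(n!) = Σ_{k ≥ 1} ⌊n / p^k⌋. For p = 17, n = 257, the terms are:
  ⌊257/17^1⌋ = ⌊257/17⌋ = 15
(the next term ⌊257/17^2⌋ = 0, terminating the sum). Summing: v_17(257!) = 15 = 15.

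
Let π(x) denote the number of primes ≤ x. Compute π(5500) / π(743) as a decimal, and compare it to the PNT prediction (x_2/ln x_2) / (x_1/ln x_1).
π(5500)/π(743) = 725/132 ≈ 5.4924;  PNT prediction ≈ 5.6819.

π(743) = 132 and π(5500) = 725, so π(5500)/π(743) ≈ 5.4924. The PNT-predicted ratio is (5500/ln(5500)) / (743/ln(743)) ≈ 5.6819. The two agree to within a few percent, as expected.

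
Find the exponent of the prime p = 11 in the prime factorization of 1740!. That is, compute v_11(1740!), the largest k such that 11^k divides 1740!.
v_11(1740!) = 173

Legendre's formula: v_p(n!) = Σ_{k ≥ 1} ⌊n / p^k⌋. For p = 11, n = 1740, the terms are:
  ⌊1740/11^1⌋ = ⌊1740/11⌋ = 158
  ⌊1740/11^2⌋ = ⌊1740/121⌋ = 14
  ⌊1740/11^3⌋ = ⌊1740/1331⌋ = 1
(the next term ⌊1740/11^4⌋ = 0, terminating the sum). Summing: v_11(1740!) = 158 + 14 + 1 = 173.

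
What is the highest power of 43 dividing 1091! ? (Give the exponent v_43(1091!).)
v_43(1091!) = 25

Legendre's formula: v_p(n!) = Σ_{k ≥ 1} ⌊n / p^k⌋. For p = 43, n = 1091, the terms are:
  ⌊1091/43^1⌋ = ⌊1091/43⌋ = 25
(the next term ⌊1091/43^2⌋ = 0, terminating the sum). Summing: v_43(1091!) = 25 = 25.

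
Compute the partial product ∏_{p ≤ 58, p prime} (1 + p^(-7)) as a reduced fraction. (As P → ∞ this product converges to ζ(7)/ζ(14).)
∏ = 309952223984670960543603211891856695601672510675385627534277668624533812457091991127236052954668734671204274242309849088/307404601692723276790274585782287621574695329443342398483341336503340384695750533342769593387518417543812906517214978125

The primes p ≤ 58 are [2, 3, 5, 7, 11, 13, 17, 19, 23, 29, 31, 37, 41, 43, 47, 53]. For each, (1 + 1/p^7) = (p^7 + 1)/p^7. Multiplying these fractions over p ∈ [2, 3, 5, 7, 11, 13, 17, 19, 23, 29, 31, 37, 41, 43, 47, 53] gives 309952223984670960543603211891856695601672510675385627534277668624533812457091991127236052954668734671204274242309849088/307404601692723276790274585782287621574695329443342398483341336503340384695750533342769593387518417543812906517214978125. (In the limit P → ∞ this tends to ζ(7)/ζ(14).)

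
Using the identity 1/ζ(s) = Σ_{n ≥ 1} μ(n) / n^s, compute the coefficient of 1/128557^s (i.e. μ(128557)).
μ(128557) = 1

Factor n = 128557 = 11 · 13 · 29 · 31. μ(n) = 0 if any exponent ≥ 2 (not squarefree); otherwise μ(n) = (−1)^{ω(n)} where ω(n) is the number of distinct prime factors. Applying: μ(128557) = 1.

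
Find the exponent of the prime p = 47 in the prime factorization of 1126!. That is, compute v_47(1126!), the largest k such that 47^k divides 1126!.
v_47(1126!) = 23

Legendre's formula: v_p(n!) = Σ_{k ≥ 1} ⌊n / p^k⌋. For p = 47, n = 1126, the terms are:
  ⌊1126/47^1⌋ = ⌊1126/47⌋ = 23
(the next term ⌊1126/47^2⌋ = 0, terminating the sum). Summing: v_47(1126!) = 23 = 23.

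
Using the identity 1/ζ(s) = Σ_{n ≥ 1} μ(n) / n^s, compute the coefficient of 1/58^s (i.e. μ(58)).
μ(58) = 1

Factor n = 58 = 2 · 29. μ(n) = 0 if any exponent ≥ 2 (not squarefree); otherwise μ(n) = (−1)^{ω(n)} where ω(n) is the number of distinct prime factors. Applying: μ(58) = 1.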